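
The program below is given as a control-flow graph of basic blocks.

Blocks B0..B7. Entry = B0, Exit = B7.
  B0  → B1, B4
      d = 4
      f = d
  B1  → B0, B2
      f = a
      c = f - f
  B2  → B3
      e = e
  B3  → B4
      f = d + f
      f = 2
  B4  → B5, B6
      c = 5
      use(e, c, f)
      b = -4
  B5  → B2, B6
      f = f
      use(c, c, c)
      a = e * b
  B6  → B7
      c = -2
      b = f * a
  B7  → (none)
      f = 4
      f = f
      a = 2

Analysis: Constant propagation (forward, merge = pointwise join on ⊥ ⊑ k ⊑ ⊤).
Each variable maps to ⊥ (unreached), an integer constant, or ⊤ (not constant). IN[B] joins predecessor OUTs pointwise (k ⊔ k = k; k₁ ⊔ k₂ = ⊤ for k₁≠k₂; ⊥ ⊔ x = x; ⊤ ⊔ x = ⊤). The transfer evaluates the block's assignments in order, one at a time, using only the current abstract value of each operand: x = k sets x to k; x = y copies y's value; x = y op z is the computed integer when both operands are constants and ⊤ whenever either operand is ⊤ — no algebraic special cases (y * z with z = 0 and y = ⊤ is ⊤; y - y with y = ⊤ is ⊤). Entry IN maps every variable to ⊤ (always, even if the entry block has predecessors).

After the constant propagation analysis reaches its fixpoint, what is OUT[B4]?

Answer: {a: ⊤, b: -4, c: 5, d: 4, e: ⊤, f: ⊤}

Working:
Converged values:
  B0:   IN=(all ⊤)   OUT={d:4, f:4; rest ⊤}
  B1:   IN={d:4, f:4; rest ⊤}   OUT={d:4; rest ⊤}
  B2:   IN={d:4; rest ⊤}   OUT={d:4; rest ⊤}
  B3:   IN={d:4; rest ⊤}   OUT={d:4, f:2; rest ⊤}
  B4:   IN={d:4; rest ⊤}   OUT={b:-4, c:5, d:4; rest ⊤}
  B5:   IN={b:-4, c:5, d:4; rest ⊤}   OUT={b:-4, c:5, d:4; rest ⊤}
  B6:   IN={b:-4, c:5, d:4; rest ⊤}   OUT={c:-2, d:4; rest ⊤}
  B7:   IN={c:-2, d:4; rest ⊤}   OUT={a:2, c:-2, d:4, f:4; rest ⊤}

Merge at B4: IN[B4] = OUT[B0] ⊔ OUT[B3] = {a: ⊤, b: ⊤, c: ⊤, d: 4, e: ⊤, f: ⊤}
Applying B4's transfer function to that IN value gives OUT[B4] (row B4 above).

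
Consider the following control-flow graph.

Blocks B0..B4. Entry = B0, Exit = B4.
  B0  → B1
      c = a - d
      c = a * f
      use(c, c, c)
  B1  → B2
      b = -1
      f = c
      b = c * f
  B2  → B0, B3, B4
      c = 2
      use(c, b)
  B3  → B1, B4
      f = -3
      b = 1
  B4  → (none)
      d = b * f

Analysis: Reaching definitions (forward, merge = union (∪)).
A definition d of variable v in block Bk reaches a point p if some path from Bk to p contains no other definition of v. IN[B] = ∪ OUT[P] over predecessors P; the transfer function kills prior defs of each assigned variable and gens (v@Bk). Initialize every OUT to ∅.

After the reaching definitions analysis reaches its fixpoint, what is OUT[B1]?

Answer: {b@B1, c@B0, c@B2, f@B1}

Trace:
Per-block solution:
  B0: | IN={b@B1, c@B2, f@B1} | OUT={b@B1, c@B0, f@B1}
  B1: | IN={b@B1, b@B3, c@B0, c@B2, f@B1, f@B3} | OUT={b@B1, c@B0, c@B2, f@B1}
  B2: | IN={b@B1, c@B0, c@B2, f@B1} | OUT={b@B1, c@B2, f@B1}
  B3: | IN={b@B1, c@B2, f@B1} | OUT={b@B3, c@B2, f@B3}
  B4: | IN={b@B1, b@B3, c@B2, f@B1, f@B3} | OUT={b@B1, b@B3, c@B2, d@B4, f@B1, f@B3}

Merge at B1: IN[B1] = OUT[B0] ⊔ OUT[B3] = {b@B1, b@B3, c@B0, c@B2, f@B1, f@B3}
Applying B1's transfer function to that IN value gives OUT[B1] (row B1 above).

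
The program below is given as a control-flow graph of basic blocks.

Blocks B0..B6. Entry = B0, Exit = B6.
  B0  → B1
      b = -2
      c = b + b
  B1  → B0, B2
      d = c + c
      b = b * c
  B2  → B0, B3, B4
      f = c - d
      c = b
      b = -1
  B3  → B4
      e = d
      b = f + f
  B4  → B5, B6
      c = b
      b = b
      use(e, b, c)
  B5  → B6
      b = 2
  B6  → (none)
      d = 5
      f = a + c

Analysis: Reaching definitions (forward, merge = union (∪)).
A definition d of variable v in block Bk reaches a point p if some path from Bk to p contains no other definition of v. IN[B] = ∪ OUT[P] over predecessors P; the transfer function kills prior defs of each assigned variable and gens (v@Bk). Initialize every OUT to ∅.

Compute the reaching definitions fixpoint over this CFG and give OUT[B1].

Answer: {b@B1, c@B0, d@B1, f@B2}

Trace:
Per-block solution:
  B0:   IN={b@B1, b@B2, c@B0, c@B2, d@B1, f@B2}   OUT={b@B0, c@B0, d@B1, f@B2}
  B1:   IN={b@B0, c@B0, d@B1, f@B2}   OUT={b@B1, c@B0, d@B1, f@B2}
  B2:   IN={b@B1, c@B0, d@B1, f@B2}   OUT={b@B2, c@B2, d@B1, f@B2}
  B3:   IN={b@B2, c@B2, d@B1, f@B2}   OUT={b@B3, c@B2, d@B1, e@B3, f@B2}
  B4:   IN={b@B2, b@B3, c@B2, d@B1, e@B3, f@B2}   OUT={b@B4, c@B4, d@B1, e@B3, f@B2}
  B5:   IN={b@B4, c@B4, d@B1, e@B3, f@B2}   OUT={b@B5, c@B4, d@B1, e@B3, f@B2}
  B6:   IN={b@B4, b@B5, c@B4, d@B1, e@B3, f@B2}   OUT={b@B4, b@B5, c@B4, d@B6, e@B3, f@B6}

Merge at B1: IN[B1] = OUT[B0] = {b@B0, c@B0, d@B1, f@B2}
Applying B1's transfer function to that IN value gives OUT[B1] (row B1 above).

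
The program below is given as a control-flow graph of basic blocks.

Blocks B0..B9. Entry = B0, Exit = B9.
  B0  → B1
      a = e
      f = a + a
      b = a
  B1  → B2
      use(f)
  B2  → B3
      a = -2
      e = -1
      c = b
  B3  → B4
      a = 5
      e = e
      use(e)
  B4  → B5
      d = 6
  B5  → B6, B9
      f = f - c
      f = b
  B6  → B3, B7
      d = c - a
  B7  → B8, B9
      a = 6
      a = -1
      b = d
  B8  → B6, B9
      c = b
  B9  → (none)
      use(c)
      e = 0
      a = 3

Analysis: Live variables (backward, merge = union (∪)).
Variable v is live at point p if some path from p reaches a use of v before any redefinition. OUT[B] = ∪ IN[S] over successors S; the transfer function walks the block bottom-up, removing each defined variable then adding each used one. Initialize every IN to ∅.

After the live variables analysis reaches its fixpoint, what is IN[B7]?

Fixpoint table:
  B0: | IN={e} | OUT={b, f}
  B1: | IN={b, f} | OUT={b, f}
  B2: | IN={b, f} | OUT={b, c, e, f}
  B3: | IN={b, c, e, f} | OUT={a, b, c, e, f}
  B4: | IN={a, b, c, e, f} | OUT={a, b, c, e, f}
  B5: | IN={a, b, c, e, f} | OUT={a, b, c, e, f}
  B6: | IN={a, b, c, e, f} | OUT={b, c, d, e, f}
  B7: | IN={c, d, e, f} | OUT={a, b, c, e, f}
  B8: | IN={a, b, e, f} | OUT={a, b, c, e, f}
  B9: | IN={c} | OUT={}

Merge at B7: OUT[B7] = IN[B8] ⊔ IN[B9] = {a, b, c, e, f}
Applying B7's transfer function to that OUT value gives IN[B7] (row B7 above).

Answer: {c, d, e, f}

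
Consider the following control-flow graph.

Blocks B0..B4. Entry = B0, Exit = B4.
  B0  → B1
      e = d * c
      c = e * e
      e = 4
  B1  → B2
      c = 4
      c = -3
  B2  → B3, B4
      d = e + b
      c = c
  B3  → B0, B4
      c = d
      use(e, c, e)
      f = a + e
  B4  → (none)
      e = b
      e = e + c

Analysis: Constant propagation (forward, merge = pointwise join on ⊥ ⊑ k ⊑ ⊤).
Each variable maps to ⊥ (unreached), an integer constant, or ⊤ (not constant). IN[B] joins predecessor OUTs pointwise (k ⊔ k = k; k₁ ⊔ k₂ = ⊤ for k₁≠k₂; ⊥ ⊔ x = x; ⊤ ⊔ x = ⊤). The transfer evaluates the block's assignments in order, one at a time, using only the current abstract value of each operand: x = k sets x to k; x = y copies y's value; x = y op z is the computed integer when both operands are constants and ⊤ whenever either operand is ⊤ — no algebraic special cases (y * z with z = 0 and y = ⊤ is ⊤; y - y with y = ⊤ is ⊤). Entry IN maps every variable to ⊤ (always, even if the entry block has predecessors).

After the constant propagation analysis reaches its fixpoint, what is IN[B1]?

Answer: {a: ⊤, b: ⊤, c: ⊤, d: ⊤, e: 4, f: ⊤}

Trace:
Per-block solution:
  B0:  IN=(all ⊤)  OUT={e:4; rest ⊤}
  B1:  IN={e:4; rest ⊤}  OUT={c:-3, e:4; rest ⊤}
  B2:  IN={c:-3, e:4; rest ⊤}  OUT={c:-3, e:4; rest ⊤}
  B3:  IN={c:-3, e:4; rest ⊤}  OUT={e:4; rest ⊤}
  B4:  IN={e:4; rest ⊤}  OUT=(all ⊤)

Merge at B1: IN[B1] = OUT[B0] = {a: ⊤, b: ⊤, c: ⊤, d: ⊤, e: 4, f: ⊤}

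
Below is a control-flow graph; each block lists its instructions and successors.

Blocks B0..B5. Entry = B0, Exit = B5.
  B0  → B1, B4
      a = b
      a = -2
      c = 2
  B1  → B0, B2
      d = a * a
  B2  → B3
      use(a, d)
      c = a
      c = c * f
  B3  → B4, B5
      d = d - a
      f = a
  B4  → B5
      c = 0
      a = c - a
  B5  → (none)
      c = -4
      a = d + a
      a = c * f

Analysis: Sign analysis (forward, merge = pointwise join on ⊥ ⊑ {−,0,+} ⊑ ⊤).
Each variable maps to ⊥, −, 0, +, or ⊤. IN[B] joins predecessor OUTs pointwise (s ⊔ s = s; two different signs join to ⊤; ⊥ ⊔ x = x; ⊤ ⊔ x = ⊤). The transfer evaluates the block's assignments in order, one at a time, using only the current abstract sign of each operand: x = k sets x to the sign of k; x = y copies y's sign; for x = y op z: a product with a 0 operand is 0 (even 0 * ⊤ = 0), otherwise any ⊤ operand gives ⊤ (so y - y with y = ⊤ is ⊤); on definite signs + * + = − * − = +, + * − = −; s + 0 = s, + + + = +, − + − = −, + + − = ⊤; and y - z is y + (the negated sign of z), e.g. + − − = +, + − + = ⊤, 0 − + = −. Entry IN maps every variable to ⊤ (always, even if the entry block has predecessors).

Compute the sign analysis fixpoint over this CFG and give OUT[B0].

Fixpoint table:
  B0: | IN=(all ⊤) | OUT={a:-, c:+; rest ⊤}
  B1: | IN={a:-, c:+; rest ⊤} | OUT={a:-, c:+, d:+; rest ⊤}
  B2: | IN={a:-, c:+, d:+; rest ⊤} | OUT={a:-, d:+; rest ⊤}
  B3: | IN={a:-, d:+; rest ⊤} | OUT={a:-, d:+, f:-; rest ⊤}
  B4: | IN={a:-; rest ⊤} | OUT={a:+, c:0; rest ⊤}
  B5: | IN=(all ⊤) | OUT={c:-; rest ⊤}

Merge at B0 (entry node, so the boundary value (all ⊤) is joined with the incoming edge(s)): IN[B0] = (all ⊤) ⊔ OUT[B1] = {a: ⊤, b: ⊤, c: ⊤, d: ⊤, e: ⊤, f: ⊤}
Applying B0's transfer function to that IN value gives OUT[B0] (row B0 above).

Answer: {a: -, b: ⊤, c: +, d: ⊤, e: ⊤, f: ⊤}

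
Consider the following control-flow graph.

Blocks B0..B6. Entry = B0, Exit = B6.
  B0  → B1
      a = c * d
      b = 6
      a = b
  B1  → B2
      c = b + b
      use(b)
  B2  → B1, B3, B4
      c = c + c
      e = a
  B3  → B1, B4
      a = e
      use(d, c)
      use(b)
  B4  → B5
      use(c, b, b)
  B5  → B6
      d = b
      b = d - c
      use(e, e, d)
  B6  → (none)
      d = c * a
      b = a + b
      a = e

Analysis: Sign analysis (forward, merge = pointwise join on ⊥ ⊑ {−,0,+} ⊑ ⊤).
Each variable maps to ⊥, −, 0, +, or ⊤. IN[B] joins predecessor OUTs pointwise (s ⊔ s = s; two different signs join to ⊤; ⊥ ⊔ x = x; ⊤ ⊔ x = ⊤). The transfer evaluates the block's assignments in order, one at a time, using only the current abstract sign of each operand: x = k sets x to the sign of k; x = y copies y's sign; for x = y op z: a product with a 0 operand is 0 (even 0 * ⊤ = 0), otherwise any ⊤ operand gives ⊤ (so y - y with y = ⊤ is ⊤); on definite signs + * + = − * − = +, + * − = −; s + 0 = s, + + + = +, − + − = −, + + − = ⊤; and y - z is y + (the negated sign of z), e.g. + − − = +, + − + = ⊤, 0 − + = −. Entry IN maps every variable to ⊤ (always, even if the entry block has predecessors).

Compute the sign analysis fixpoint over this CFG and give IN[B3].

Answer: {a: +, b: +, c: +, d: ⊤, e: +, f: ⊤}

Working:
Fixpoint table:
  B0:  IN=(all ⊤)  OUT={a:+, b:+; rest ⊤}
  B1:  IN={a:+, b:+; rest ⊤}  OUT={a:+, b:+, c:+; rest ⊤}
  B2:  IN={a:+, b:+, c:+; rest ⊤}  OUT={a:+, b:+, c:+, e:+; rest ⊤}
  B3:  IN={a:+, b:+, c:+, e:+; rest ⊤}  OUT={a:+, b:+, c:+, e:+; rest ⊤}
  B4:  IN={a:+, b:+, c:+, e:+; rest ⊤}  OUT={a:+, b:+, c:+, e:+; rest ⊤}
  B5:  IN={a:+, b:+, c:+, e:+; rest ⊤}  OUT={a:+, c:+, d:+, e:+; rest ⊤}
  B6:  IN={a:+, c:+, d:+, e:+; rest ⊤}  OUT={a:+, c:+, d:+, e:+; rest ⊤}

Merge at B3: IN[B3] = OUT[B2] = {a: +, b: +, c: +, d: ⊤, e: +, f: ⊤}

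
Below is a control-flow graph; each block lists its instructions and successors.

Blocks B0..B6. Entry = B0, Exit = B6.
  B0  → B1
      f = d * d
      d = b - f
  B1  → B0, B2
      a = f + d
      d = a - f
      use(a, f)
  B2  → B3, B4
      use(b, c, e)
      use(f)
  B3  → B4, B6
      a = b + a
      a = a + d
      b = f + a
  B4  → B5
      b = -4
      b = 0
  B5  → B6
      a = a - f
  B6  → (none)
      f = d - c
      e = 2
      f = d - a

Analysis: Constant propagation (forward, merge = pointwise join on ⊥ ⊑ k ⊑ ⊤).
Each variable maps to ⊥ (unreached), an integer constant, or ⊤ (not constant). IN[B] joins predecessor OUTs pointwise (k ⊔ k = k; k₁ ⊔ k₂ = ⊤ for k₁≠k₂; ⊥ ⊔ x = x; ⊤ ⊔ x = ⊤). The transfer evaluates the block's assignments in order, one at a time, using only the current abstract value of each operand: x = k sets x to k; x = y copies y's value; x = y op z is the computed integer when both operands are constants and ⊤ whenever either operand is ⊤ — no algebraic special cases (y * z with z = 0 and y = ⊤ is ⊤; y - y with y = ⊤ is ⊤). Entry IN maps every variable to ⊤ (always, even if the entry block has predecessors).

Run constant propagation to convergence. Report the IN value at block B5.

Per-block solution:
  B0:   IN=(all ⊤)   OUT=(all ⊤)
  B1:   IN=(all ⊤)   OUT=(all ⊤)
  B2:   IN=(all ⊤)   OUT=(all ⊤)
  B3:   IN=(all ⊤)   OUT=(all ⊤)
  B4:   IN=(all ⊤)   OUT={b:0; rest ⊤}
  B5:   IN={b:0; rest ⊤}   OUT={b:0; rest ⊤}
  B6:   IN=(all ⊤)   OUT={e:2; rest ⊤}

Merge at B5: IN[B5] = OUT[B4] = {a: ⊤, b: 0, c: ⊤, d: ⊤, e: ⊤, f: ⊤}

Answer: {a: ⊤, b: 0, c: ⊤, d: ⊤, e: ⊤, f: ⊤}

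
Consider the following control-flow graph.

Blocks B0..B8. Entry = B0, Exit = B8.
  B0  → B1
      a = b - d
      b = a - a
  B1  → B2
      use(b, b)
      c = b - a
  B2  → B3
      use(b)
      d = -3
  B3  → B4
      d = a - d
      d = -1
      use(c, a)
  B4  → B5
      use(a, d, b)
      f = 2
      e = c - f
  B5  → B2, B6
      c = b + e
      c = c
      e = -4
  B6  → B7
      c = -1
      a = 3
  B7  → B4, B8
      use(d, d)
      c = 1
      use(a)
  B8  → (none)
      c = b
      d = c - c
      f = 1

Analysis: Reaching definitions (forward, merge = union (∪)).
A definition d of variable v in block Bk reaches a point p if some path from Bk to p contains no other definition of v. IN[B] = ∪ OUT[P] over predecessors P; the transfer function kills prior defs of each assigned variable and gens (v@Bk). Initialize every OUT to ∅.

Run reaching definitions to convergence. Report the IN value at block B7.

Answer: {a@B6, b@B0, c@B6, d@B3, e@B5, f@B4}

Derivation:
Fixpoint table:
  B0:   IN={}   OUT={a@B0, b@B0}
  B1:   IN={a@B0, b@B0}   OUT={a@B0, b@B0, c@B1}
  B2:   IN={a@B0, a@B6, b@B0, c@B1, c@B5, d@B3, e@B5, f@B4}   OUT={a@B0, a@B6, b@B0, c@B1, c@B5, d@B2, e@B5, f@B4}
  B3:   IN={a@B0, a@B6, b@B0, c@B1, c@B5, d@B2, e@B5, f@B4}   OUT={a@B0, a@B6, b@B0, c@B1, c@B5, d@B3, e@B5, f@B4}
  B4:   IN={a@B0, a@B6, b@B0, c@B1, c@B5, c@B7, d@B3, e@B5, f@B4}   OUT={a@B0, a@B6, b@B0, c@B1, c@B5, c@B7, d@B3, e@B4, f@B4}
  B5:   IN={a@B0, a@B6, b@B0, c@B1, c@B5, c@B7, d@B3, e@B4, f@B4}   OUT={a@B0, a@B6, b@B0, c@B5, d@B3, e@B5, f@B4}
  B6:   IN={a@B0, a@B6, b@B0, c@B5, d@B3, e@B5, f@B4}   OUT={a@B6, b@B0, c@B6, d@B3, e@B5, f@B4}
  B7:   IN={a@B6, b@B0, c@B6, d@B3, e@B5, f@B4}   OUT={a@B6, b@B0, c@B7, d@B3, e@B5, f@B4}
  B8:   IN={a@B6, b@B0, c@B7, d@B3, e@B5, f@B4}   OUT={a@B6, b@B0, c@B8, d@B8, e@B5, f@B8}

Merge at B7: IN[B7] = OUT[B6] = {a@B6, b@B0, c@B6, d@B3, e@B5, f@B4}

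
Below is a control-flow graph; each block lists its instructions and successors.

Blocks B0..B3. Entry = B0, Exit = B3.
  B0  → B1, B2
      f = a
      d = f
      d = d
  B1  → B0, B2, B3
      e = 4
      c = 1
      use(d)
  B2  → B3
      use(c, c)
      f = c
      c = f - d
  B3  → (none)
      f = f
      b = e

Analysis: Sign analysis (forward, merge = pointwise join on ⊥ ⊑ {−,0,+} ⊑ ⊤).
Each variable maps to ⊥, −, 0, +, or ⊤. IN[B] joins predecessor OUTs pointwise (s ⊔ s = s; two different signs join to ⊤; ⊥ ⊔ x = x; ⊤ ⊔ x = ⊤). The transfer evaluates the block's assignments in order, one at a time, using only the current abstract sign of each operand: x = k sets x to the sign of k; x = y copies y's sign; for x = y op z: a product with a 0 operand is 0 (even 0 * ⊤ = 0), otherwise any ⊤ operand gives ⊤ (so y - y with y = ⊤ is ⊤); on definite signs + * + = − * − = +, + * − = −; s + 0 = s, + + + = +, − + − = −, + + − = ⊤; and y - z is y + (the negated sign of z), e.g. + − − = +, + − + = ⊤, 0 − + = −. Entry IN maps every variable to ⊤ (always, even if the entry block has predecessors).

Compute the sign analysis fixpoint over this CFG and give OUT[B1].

Converged values:
  B0:   IN=(all ⊤)   OUT=(all ⊤)
  B1:   IN=(all ⊤)   OUT={c:+, e:+; rest ⊤}
  B2:   IN=(all ⊤)   OUT=(all ⊤)
  B3:   IN=(all ⊤)   OUT=(all ⊤)

Merge at B1: IN[B1] = OUT[B0] = {a: ⊤, b: ⊤, c: ⊤, d: ⊤, e: ⊤, f: ⊤}
Applying B1's transfer function to that IN value gives OUT[B1] (row B1 above).

Answer: {a: ⊤, b: ⊤, c: +, d: ⊤, e: +, f: ⊤}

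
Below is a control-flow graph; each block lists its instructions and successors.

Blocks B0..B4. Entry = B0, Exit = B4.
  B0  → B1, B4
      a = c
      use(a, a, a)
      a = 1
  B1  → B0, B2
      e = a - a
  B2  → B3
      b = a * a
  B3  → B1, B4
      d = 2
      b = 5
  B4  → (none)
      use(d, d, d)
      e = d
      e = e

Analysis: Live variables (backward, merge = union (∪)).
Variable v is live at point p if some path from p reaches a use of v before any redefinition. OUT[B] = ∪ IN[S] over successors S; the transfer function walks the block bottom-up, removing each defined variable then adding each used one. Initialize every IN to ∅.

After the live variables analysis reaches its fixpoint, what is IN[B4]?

Answer: {d}

Working:
Converged values:
  B0:  IN={c, d}  OUT={a, c, d}
  B1:  IN={a, c, d}  OUT={a, c, d}
  B2:  IN={a, c}  OUT={a, c}
  B3:  IN={a, c}  OUT={a, c, d}
  B4:  IN={d}  OUT={}

B4 is the boundary node: OUT[B4] = {}
Applying B4's transfer function to that OUT value gives IN[B4] (row B4 above).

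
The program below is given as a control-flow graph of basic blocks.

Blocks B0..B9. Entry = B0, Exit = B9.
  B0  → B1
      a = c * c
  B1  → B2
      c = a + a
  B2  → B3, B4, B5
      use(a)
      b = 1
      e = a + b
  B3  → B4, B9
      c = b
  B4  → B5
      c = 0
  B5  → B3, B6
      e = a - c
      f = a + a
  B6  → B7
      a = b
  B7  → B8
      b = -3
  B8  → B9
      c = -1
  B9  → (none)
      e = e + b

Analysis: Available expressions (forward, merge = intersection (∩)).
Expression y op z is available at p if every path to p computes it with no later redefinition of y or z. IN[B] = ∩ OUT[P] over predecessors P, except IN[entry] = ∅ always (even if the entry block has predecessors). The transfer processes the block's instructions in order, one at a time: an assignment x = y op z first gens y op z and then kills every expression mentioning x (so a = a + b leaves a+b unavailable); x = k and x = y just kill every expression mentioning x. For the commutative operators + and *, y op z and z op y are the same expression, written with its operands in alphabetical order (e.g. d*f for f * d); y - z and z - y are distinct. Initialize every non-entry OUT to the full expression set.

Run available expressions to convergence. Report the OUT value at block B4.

Fixpoint table:
  B0: | IN={} | OUT={c*c}
  B1: | IN={c*c} | OUT={a+a}
  B2: | IN={a+a} | OUT={a+a, a+b}
  B3: | IN={a+a, a+b} | OUT={a+a, a+b}
  B4: | IN={a+a, a+b} | OUT={a+a, a+b}
  B5: | IN={a+a, a+b} | OUT={a+a, a+b, a-c}
  B6: | IN={a+a, a+b, a-c} | OUT={}
  B7: | IN={} | OUT={}
  B8: | IN={} | OUT={}
  B9: | IN={} | OUT={}

Merge at B4: IN[B4] = OUT[B2] ∩ OUT[B3] = {a+a, a+b}
Applying B4's transfer function to that IN value gives OUT[B4] (row B4 above).

Answer: {a+a, a+b}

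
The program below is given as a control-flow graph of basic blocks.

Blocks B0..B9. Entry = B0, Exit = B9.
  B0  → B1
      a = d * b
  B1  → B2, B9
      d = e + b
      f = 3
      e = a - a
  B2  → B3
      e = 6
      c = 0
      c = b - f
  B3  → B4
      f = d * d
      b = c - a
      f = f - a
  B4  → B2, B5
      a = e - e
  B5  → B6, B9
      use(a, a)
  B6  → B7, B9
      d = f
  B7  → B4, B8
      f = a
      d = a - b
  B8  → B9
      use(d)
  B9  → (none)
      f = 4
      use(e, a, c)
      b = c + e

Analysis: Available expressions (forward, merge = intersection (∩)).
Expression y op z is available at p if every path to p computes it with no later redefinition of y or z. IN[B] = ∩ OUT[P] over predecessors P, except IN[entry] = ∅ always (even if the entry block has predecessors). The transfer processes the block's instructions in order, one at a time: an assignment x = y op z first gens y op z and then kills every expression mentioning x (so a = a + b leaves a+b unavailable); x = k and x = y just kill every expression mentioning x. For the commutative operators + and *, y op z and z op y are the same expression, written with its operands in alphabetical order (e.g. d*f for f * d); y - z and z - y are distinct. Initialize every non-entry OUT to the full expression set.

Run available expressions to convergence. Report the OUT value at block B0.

Fixpoint table:
  B0:   IN={}   OUT={b*d}
  B1:   IN={b*d}   OUT={a-a}
  B2:   IN={}   OUT={b-f}
  B3:   IN={b-f}   OUT={c-a, d*d}
  B4:   IN={}   OUT={e-e}
  B5:   IN={e-e}   OUT={e-e}
  B6:   IN={e-e}   OUT={e-e}
  B7:   IN={e-e}   OUT={a-b, e-e}
  B8:   IN={a-b, e-e}   OUT={a-b, e-e}
  B9:   IN={}   OUT={c+e}

B0 is the boundary node: IN[B0] = {}
Applying B0's transfer function to that IN value gives OUT[B0] (row B0 above).

Answer: {b*d}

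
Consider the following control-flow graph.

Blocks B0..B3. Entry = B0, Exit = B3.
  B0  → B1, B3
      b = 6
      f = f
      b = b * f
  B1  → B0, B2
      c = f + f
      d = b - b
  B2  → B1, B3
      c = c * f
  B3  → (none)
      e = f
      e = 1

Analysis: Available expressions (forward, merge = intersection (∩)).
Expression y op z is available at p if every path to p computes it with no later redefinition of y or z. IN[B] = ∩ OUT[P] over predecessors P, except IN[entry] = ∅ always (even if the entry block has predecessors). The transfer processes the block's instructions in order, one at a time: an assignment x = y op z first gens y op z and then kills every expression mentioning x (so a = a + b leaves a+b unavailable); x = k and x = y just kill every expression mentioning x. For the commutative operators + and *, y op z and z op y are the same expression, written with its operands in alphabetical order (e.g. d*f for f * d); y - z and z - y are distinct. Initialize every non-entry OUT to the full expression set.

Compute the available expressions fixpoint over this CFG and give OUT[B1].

Answer: {b-b, f+f}

Working:
Fixpoint table:
  B0:  IN={}  OUT={}
  B1:  IN={}  OUT={b-b, f+f}
  B2:  IN={b-b, f+f}  OUT={b-b, f+f}
  B3:  IN={}  OUT={}

Merge at B1: IN[B1] = OUT[B0] ∩ OUT[B2] = {}
Applying B1's transfer function to that IN value gives OUT[B1] (row B1 above).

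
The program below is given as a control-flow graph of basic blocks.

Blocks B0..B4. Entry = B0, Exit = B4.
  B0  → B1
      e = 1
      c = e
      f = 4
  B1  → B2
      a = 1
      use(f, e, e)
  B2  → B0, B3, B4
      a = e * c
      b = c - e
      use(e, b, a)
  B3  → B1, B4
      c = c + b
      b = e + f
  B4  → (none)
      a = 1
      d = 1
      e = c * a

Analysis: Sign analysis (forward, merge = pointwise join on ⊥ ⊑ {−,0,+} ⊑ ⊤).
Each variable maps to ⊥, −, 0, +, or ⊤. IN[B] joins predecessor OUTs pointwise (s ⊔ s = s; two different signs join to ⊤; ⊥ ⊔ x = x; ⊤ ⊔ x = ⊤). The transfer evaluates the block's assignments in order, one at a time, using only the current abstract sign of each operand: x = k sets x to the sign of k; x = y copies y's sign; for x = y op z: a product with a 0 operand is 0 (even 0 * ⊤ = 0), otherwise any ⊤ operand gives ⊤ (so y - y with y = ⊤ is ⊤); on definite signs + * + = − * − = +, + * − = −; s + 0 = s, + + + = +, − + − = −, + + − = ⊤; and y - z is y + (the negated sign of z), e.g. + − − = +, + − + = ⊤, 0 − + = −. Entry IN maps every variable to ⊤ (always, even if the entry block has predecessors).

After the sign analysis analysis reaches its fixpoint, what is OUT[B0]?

Converged values:
  B0:   IN=(all ⊤)   OUT={c:+, e:+, f:+; rest ⊤}
  B1:   IN={e:+, f:+; rest ⊤}   OUT={a:+, e:+, f:+; rest ⊤}
  B2:   IN={a:+, e:+, f:+; rest ⊤}   OUT={e:+, f:+; rest ⊤}
  B3:   IN={e:+, f:+; rest ⊤}   OUT={b:+, e:+, f:+; rest ⊤}
  B4:   IN={e:+, f:+; rest ⊤}   OUT={a:+, d:+, f:+; rest ⊤}

Merge at B0 (entry node, so the boundary value (all ⊤) is joined with the incoming edge(s)): IN[B0] = (all ⊤) ⊔ OUT[B2] = {a: ⊤, b: ⊤, c: ⊤, d: ⊤, e: ⊤, f: ⊤}
Applying B0's transfer function to that IN value gives OUT[B0] (row B0 above).

Answer: {a: ⊤, b: ⊤, c: +, d: ⊤, e: +, f: +}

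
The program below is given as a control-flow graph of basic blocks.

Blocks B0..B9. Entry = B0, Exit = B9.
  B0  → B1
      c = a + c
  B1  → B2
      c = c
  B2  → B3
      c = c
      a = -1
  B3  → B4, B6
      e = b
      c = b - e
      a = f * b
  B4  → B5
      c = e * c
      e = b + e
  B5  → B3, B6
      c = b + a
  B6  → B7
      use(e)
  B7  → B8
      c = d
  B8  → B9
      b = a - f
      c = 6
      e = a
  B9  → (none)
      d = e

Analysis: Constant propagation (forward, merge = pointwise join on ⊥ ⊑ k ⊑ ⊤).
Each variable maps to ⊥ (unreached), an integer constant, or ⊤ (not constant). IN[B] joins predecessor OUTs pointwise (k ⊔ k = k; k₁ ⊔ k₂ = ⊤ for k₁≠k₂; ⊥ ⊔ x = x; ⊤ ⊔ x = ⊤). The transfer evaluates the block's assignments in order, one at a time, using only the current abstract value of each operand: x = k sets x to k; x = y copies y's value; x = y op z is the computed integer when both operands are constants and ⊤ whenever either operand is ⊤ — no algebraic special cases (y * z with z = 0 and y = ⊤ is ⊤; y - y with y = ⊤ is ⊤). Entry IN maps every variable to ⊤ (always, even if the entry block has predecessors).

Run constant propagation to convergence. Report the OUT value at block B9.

Fixpoint table:
  B0:   IN=(all ⊤)   OUT=(all ⊤)
  B1:   IN=(all ⊤)   OUT=(all ⊤)
  B2:   IN=(all ⊤)   OUT={a:-1; rest ⊤}
  B3:   IN=(all ⊤)   OUT=(all ⊤)
  B4:   IN=(all ⊤)   OUT=(all ⊤)
  B5:   IN=(all ⊤)   OUT=(all ⊤)
  B6:   IN=(all ⊤)   OUT=(all ⊤)
  B7:   IN=(all ⊤)   OUT=(all ⊤)
  B8:   IN=(all ⊤)   OUT={c:6; rest ⊤}
  B9:   IN={c:6; rest ⊤}   OUT={c:6; rest ⊤}

Merge at B9: IN[B9] = OUT[B8] = {a: ⊤, b: ⊤, c: 6, d: ⊤, e: ⊤, f: ⊤}
Applying B9's transfer function to that IN value gives OUT[B9] (row B9 above).

Answer: {a: ⊤, b: ⊤, c: 6, d: ⊤, e: ⊤, f: ⊤}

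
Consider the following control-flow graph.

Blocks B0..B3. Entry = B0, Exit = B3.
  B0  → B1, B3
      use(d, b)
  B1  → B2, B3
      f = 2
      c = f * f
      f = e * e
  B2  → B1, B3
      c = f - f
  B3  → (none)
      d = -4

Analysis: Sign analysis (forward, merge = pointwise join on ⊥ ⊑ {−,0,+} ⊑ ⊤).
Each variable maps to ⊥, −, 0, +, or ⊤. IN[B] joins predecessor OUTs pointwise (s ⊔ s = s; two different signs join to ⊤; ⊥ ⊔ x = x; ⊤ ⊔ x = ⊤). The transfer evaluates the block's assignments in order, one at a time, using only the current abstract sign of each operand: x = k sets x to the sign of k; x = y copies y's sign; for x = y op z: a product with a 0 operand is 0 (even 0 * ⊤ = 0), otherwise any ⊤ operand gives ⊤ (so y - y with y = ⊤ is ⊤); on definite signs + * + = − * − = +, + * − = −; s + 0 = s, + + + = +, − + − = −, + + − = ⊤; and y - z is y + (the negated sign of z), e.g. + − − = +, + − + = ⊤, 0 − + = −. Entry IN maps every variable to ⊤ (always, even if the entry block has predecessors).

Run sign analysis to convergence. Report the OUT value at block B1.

Answer: {a: ⊤, b: ⊤, c: +, d: ⊤, e: ⊤, f: ⊤}

Trace:
Fixpoint table:
  B0: | IN=(all ⊤) | OUT=(all ⊤)
  B1: | IN=(all ⊤) | OUT={c:+; rest ⊤}
  B2: | IN={c:+; rest ⊤} | OUT=(all ⊤)
  B3: | IN=(all ⊤) | OUT={d:-; rest ⊤}

Merge at B1: IN[B1] = OUT[B0] ⊔ OUT[B2] = {a: ⊤, b: ⊤, c: ⊤, d: ⊤, e: ⊤, f: ⊤}
Applying B1's transfer function to that IN value gives OUT[B1] (row B1 above).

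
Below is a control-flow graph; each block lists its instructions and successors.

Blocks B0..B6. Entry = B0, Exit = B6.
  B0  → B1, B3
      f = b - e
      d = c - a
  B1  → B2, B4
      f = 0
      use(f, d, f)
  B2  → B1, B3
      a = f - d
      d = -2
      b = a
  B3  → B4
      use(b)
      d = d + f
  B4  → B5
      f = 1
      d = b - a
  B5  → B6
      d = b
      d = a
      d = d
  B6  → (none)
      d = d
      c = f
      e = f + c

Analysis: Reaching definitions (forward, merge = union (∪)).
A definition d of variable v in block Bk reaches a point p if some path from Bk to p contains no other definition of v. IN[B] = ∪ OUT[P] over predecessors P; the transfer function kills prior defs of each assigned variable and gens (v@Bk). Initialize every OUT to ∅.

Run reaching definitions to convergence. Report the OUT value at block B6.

Answer: {a@B2, b@B2, c@B6, d@B6, e@B6, f@B4}

Working:
Converged values:
  B0:   IN={}   OUT={d@B0, f@B0}
  B1:   IN={a@B2, b@B2, d@B0, d@B2, f@B0, f@B1}   OUT={a@B2, b@B2, d@B0, d@B2, f@B1}
  B2:   IN={a@B2, b@B2, d@B0, d@B2, f@B1}   OUT={a@B2, b@B2, d@B2, f@B1}
  B3:   IN={a@B2, b@B2, d@B0, d@B2, f@B0, f@B1}   OUT={a@B2, b@B2, d@B3, f@B0, f@B1}
  B4:   IN={a@B2, b@B2, d@B0, d@B2, d@B3, f@B0, f@B1}   OUT={a@B2, b@B2, d@B4, f@B4}
  B5:   IN={a@B2, b@B2, d@B4, f@B4}   OUT={a@B2, b@B2, d@B5, f@B4}
  B6:   IN={a@B2, b@B2, d@B5, f@B4}   OUT={a@B2, b@B2, c@B6, d@B6, e@B6, f@B4}

Merge at B6: IN[B6] = OUT[B5] = {a@B2, b@B2, d@B5, f@B4}
Applying B6's transfer function to that IN value gives OUT[B6] (row B6 above).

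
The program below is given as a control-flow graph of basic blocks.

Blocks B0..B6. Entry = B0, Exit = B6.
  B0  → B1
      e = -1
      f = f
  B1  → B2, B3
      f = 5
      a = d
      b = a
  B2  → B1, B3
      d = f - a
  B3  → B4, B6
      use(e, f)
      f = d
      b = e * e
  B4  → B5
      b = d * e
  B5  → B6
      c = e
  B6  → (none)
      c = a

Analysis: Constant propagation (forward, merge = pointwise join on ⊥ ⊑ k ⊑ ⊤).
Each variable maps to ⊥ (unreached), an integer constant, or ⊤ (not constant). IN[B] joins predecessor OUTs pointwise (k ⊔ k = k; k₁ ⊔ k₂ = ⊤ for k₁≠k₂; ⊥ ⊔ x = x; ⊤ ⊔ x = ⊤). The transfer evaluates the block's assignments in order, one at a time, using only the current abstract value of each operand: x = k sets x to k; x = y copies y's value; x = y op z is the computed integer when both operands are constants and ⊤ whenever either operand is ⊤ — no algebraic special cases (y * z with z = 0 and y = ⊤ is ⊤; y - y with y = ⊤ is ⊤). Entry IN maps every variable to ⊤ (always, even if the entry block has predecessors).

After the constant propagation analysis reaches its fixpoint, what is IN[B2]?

Converged values:
  B0: | IN=(all ⊤) | OUT={e:-1; rest ⊤}
  B1: | IN={e:-1; rest ⊤} | OUT={e:-1, f:5; rest ⊤}
  B2: | IN={e:-1, f:5; rest ⊤} | OUT={e:-1, f:5; rest ⊤}
  B3: | IN={e:-1, f:5; rest ⊤} | OUT={b:1, e:-1; rest ⊤}
  B4: | IN={b:1, e:-1; rest ⊤} | OUT={e:-1; rest ⊤}
  B5: | IN={e:-1; rest ⊤} | OUT={c:-1, e:-1; rest ⊤}
  B6: | IN={e:-1; rest ⊤} | OUT={e:-1; rest ⊤}

Merge at B2: IN[B2] = OUT[B1] = {a: ⊤, b: ⊤, c: ⊤, d: ⊤, e: -1, f: 5}

Answer: {a: ⊤, b: ⊤, c: ⊤, d: ⊤, e: -1, f: 5}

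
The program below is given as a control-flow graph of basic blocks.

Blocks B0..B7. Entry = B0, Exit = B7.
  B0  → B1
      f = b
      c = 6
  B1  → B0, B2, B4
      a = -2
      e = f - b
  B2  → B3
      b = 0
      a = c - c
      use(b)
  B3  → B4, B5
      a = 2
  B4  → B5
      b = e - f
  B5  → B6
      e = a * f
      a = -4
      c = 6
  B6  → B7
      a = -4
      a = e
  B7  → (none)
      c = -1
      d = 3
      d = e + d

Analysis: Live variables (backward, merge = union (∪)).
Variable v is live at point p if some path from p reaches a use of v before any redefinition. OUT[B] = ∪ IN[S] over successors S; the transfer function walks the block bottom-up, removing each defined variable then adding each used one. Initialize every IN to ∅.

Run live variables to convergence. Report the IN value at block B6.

Per-block solution:
  B0:   IN={b}   OUT={b, c, f}
  B1:   IN={b, c, f}   OUT={a, b, c, e, f}
  B2:   IN={c, e, f}   OUT={e, f}
  B3:   IN={e, f}   OUT={a, e, f}
  B4:   IN={a, e, f}   OUT={a, f}
  B5:   IN={a, f}   OUT={e}
  B6:   IN={e}   OUT={e}
  B7:   IN={e}   OUT={}

Merge at B6: OUT[B6] = IN[B7] = {e}
Applying B6's transfer function to that OUT value gives IN[B6] (row B6 above).

Answer: {e}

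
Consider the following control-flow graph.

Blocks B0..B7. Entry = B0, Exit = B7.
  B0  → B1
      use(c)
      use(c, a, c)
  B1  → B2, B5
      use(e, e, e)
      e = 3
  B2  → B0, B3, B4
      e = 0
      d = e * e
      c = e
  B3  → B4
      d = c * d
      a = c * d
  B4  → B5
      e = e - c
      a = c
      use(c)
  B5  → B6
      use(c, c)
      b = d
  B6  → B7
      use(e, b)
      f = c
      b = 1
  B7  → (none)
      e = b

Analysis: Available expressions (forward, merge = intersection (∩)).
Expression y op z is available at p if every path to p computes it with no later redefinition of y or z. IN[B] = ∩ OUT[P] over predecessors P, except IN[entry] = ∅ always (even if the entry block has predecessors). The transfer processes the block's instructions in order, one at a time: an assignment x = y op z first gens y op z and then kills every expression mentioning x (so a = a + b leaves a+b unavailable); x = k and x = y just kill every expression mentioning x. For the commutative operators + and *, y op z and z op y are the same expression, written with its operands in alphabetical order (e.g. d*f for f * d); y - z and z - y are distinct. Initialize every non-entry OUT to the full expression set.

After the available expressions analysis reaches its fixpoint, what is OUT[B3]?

Converged values:
  B0:   IN={}   OUT={}
  B1:   IN={}   OUT={}
  B2:   IN={}   OUT={e*e}
  B3:   IN={e*e}   OUT={c*d, e*e}
  B4:   IN={e*e}   OUT={}
  B5:   IN={}   OUT={}
  B6:   IN={}   OUT={}
  B7:   IN={}   OUT={}

Merge at B3: IN[B3] = OUT[B2] = {e*e}
Applying B3's transfer function to that IN value gives OUT[B3] (row B3 above).

Answer: {c*d, e*e}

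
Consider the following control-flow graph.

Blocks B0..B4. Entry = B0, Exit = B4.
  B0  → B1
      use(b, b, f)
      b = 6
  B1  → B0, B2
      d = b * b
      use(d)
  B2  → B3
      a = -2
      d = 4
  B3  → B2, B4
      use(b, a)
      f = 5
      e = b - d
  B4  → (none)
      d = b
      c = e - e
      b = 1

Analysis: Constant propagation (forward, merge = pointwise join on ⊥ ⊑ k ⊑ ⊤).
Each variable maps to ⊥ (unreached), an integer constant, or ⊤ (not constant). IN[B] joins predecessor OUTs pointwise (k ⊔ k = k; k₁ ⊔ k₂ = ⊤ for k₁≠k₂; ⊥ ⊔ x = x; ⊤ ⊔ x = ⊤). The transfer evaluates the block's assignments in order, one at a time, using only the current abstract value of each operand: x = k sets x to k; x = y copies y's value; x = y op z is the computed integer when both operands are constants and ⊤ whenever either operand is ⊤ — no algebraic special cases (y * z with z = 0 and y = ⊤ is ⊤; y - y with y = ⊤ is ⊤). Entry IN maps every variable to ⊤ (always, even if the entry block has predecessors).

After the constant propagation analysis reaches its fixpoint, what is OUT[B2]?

Per-block solution:
  B0:   IN=(all ⊤)   OUT={b:6; rest ⊤}
  B1:   IN={b:6; rest ⊤}   OUT={b:6, d:36; rest ⊤}
  B2:   IN={b:6; rest ⊤}   OUT={a:-2, b:6, d:4; rest ⊤}
  B3:   IN={a:-2, b:6, d:4; rest ⊤}   OUT={a:-2, b:6, d:4, e:2, f:5; rest ⊤}
  B4:   IN={a:-2, b:6, d:4, e:2, f:5; rest ⊤}   OUT={a:-2, b:1, c:0, d:6, e:2, f:5; rest ⊤}

Merge at B2: IN[B2] = OUT[B1] ⊔ OUT[B3] = {a: ⊤, b: 6, c: ⊤, d: ⊤, e: ⊤, f: ⊤}
Applying B2's transfer function to that IN value gives OUT[B2] (row B2 above).

Answer: {a: -2, b: 6, c: ⊤, d: 4, e: ⊤, f: ⊤}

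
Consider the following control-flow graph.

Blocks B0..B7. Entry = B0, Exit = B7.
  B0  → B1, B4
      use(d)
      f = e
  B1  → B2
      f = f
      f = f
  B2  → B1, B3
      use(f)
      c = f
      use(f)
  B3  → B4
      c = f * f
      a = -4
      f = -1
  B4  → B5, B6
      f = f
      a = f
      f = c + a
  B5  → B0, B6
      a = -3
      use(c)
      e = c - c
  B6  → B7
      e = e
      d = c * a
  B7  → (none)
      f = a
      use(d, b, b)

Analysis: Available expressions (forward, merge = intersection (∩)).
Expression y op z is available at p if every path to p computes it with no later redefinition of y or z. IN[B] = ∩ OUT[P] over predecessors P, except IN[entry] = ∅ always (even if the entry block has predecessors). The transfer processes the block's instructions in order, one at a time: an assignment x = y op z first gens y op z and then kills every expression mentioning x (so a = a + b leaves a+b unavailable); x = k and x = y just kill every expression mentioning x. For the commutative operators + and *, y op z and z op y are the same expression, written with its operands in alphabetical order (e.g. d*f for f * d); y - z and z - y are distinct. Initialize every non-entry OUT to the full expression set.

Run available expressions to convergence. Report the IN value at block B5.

Per-block solution:
  B0:   IN={}   OUT={}
  B1:   IN={}   OUT={}
  B2:   IN={}   OUT={}
  B3:   IN={}   OUT={}
  B4:   IN={}   OUT={a+c}
  B5:   IN={a+c}   OUT={c-c}
  B6:   IN={}   OUT={a*c}
  B7:   IN={a*c}   OUT={a*c}

Merge at B5: IN[B5] = OUT[B4] = {a+c}

Answer: {a+c}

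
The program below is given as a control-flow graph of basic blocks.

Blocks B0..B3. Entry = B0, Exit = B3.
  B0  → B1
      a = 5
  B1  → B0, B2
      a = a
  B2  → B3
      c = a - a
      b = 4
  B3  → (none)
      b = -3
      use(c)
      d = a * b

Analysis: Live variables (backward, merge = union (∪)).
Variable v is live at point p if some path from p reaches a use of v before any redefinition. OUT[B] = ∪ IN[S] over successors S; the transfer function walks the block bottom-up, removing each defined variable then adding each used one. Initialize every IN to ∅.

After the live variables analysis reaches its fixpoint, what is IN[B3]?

Answer: {a, c}

Working:
Fixpoint table:
  B0:   IN={}   OUT={a}
  B1:   IN={a}   OUT={a}
  B2:   IN={a}   OUT={a, c}
  B3:   IN={a, c}   OUT={}

B3 is the boundary node: OUT[B3] = {}
Applying B3's transfer function to that OUT value gives IN[B3] (row B3 above).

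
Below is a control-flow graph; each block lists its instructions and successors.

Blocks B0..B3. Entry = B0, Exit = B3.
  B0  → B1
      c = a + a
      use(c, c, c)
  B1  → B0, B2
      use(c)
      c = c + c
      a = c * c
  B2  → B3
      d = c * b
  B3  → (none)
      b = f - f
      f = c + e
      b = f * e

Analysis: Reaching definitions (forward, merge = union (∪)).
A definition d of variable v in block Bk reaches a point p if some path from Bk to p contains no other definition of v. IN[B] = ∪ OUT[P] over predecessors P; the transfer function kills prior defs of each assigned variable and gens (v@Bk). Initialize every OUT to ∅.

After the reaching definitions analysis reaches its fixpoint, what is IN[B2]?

Answer: {a@B1, c@B1}

Trace:
Converged values:
  B0:  IN={a@B1, c@B1}  OUT={a@B1, c@B0}
  B1:  IN={a@B1, c@B0}  OUT={a@B1, c@B1}
  B2:  IN={a@B1, c@B1}  OUT={a@B1, c@B1, d@B2}
  B3:  IN={a@B1, c@B1, d@B2}  OUT={a@B1, b@B3, c@B1, d@B2, f@B3}

Merge at B2: IN[B2] = OUT[B1] = {a@B1, c@B1}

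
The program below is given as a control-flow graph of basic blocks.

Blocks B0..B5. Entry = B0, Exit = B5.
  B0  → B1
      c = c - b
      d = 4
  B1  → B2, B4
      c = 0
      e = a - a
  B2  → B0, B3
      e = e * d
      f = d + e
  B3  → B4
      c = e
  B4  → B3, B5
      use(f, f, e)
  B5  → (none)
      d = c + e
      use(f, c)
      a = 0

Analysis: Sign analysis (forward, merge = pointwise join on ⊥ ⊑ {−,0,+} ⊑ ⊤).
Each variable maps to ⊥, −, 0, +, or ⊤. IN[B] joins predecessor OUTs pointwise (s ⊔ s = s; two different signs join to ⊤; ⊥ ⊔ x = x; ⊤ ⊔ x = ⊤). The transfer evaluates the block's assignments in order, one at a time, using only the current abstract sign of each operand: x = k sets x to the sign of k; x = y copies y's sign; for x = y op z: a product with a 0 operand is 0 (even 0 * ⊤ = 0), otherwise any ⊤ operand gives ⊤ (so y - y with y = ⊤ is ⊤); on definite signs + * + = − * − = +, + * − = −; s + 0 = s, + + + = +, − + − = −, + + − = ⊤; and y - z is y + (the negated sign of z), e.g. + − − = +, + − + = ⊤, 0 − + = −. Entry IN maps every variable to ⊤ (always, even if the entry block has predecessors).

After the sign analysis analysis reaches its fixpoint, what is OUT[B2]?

Answer: {a: ⊤, b: ⊤, c: 0, d: +, e: ⊤, f: ⊤}

Trace:
Per-block solution:
  B0: | IN=(all ⊤) | OUT={d:+; rest ⊤}
  B1: | IN={d:+; rest ⊤} | OUT={c:0, d:+; rest ⊤}
  B2: | IN={c:0, d:+; rest ⊤} | OUT={c:0, d:+; rest ⊤}
  B3: | IN={d:+; rest ⊤} | OUT={d:+; rest ⊤}
  B4: | IN={d:+; rest ⊤} | OUT={d:+; rest ⊤}
  B5: | IN={d:+; rest ⊤} | OUT={a:0; rest ⊤}

Merge at B2: IN[B2] = OUT[B1] = {a: ⊤, b: ⊤, c: 0, d: +, e: ⊤, f: ⊤}
Applying B2's transfer function to that IN value gives OUT[B2] (row B2 above).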